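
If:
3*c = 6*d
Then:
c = 2*d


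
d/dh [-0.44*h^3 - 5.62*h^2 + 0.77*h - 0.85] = -1.32*h^2 - 11.24*h + 0.77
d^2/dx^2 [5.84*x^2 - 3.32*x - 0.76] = 11.6800000000000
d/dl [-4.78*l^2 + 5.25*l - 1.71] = 5.25 - 9.56*l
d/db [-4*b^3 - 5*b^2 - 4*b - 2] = -12*b^2 - 10*b - 4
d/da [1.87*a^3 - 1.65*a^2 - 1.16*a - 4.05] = 5.61*a^2 - 3.3*a - 1.16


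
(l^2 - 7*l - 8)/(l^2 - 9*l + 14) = (l^2 - 7*l - 8)/(l^2 - 9*l + 14)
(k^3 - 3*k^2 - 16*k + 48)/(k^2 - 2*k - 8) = (k^2 + k - 12)/(k + 2)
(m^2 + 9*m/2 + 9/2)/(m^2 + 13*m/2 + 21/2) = (2*m + 3)/(2*m + 7)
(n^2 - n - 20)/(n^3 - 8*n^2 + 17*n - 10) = (n + 4)/(n^2 - 3*n + 2)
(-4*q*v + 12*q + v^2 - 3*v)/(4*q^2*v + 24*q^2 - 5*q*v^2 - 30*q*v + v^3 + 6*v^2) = (3 - v)/(q*v + 6*q - v^2 - 6*v)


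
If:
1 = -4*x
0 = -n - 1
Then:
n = -1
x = -1/4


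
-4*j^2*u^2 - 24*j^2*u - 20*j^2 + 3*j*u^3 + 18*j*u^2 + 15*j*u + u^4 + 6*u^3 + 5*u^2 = (-j + u)*(4*j + u)*(u + 1)*(u + 5)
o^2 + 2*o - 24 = (o - 4)*(o + 6)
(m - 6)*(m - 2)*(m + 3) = m^3 - 5*m^2 - 12*m + 36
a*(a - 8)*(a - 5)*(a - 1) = a^4 - 14*a^3 + 53*a^2 - 40*a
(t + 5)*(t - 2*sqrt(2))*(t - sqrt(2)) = t^3 - 3*sqrt(2)*t^2 + 5*t^2 - 15*sqrt(2)*t + 4*t + 20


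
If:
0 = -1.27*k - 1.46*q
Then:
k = -1.1496062992126*q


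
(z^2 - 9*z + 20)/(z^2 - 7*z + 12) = (z - 5)/(z - 3)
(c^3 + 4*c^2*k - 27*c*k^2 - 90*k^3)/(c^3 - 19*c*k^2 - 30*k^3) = (c + 6*k)/(c + 2*k)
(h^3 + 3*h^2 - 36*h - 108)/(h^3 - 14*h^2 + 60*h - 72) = (h^2 + 9*h + 18)/(h^2 - 8*h + 12)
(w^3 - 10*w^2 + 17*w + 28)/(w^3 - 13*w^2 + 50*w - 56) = (w + 1)/(w - 2)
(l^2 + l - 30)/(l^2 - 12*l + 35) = (l + 6)/(l - 7)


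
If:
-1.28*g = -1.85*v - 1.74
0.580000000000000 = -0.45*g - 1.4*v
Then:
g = 0.52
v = -0.58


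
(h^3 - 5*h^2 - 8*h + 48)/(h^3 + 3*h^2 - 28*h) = (h^2 - h - 12)/(h*(h + 7))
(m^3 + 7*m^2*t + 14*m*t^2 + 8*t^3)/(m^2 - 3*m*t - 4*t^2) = (-m^2 - 6*m*t - 8*t^2)/(-m + 4*t)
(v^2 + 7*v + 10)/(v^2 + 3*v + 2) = (v + 5)/(v + 1)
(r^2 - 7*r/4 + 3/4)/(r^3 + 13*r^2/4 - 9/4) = (r - 1)/(r^2 + 4*r + 3)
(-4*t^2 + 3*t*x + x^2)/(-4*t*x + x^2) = (4*t^2 - 3*t*x - x^2)/(x*(4*t - x))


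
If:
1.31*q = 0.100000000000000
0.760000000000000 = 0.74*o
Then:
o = 1.03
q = 0.08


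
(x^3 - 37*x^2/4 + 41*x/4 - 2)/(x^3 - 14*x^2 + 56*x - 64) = (4*x^2 - 5*x + 1)/(4*(x^2 - 6*x + 8))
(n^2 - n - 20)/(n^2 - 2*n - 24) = (n - 5)/(n - 6)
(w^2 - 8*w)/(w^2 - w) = (w - 8)/(w - 1)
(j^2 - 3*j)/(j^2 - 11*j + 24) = j/(j - 8)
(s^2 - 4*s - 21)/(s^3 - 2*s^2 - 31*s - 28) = (s + 3)/(s^2 + 5*s + 4)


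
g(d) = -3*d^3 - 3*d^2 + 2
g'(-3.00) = -63.00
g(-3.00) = 56.00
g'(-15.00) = -1935.00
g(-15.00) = 9452.00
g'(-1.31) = -7.58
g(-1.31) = 3.60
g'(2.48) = -70.23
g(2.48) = -62.21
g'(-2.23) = -31.38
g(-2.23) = 20.35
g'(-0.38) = 0.98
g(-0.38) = 1.73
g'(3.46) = -128.50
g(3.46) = -158.18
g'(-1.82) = -18.89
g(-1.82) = 10.15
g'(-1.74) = -16.81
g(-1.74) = 8.72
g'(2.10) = -52.29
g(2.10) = -39.01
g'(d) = -9*d^2 - 6*d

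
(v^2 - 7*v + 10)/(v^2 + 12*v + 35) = (v^2 - 7*v + 10)/(v^2 + 12*v + 35)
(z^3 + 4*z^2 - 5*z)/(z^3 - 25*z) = (z - 1)/(z - 5)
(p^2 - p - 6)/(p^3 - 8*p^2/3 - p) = 3*(p + 2)/(p*(3*p + 1))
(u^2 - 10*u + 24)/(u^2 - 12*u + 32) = (u - 6)/(u - 8)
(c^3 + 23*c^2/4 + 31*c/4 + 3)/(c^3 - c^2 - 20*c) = (4*c^2 + 7*c + 3)/(4*c*(c - 5))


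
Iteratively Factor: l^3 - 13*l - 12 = (l - 4)*(l^2 + 4*l + 3) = (l - 4)*(l + 3)*(l + 1)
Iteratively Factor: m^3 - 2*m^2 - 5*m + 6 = (m - 1)*(m^2 - m - 6) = (m - 1)*(m + 2)*(m - 3)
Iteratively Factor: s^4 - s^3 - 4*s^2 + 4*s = (s - 1)*(s^3 - 4*s) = (s - 1)*(s + 2)*(s^2 - 2*s) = s*(s - 1)*(s + 2)*(s - 2)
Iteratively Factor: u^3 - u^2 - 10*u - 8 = (u + 1)*(u^2 - 2*u - 8) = (u + 1)*(u + 2)*(u - 4)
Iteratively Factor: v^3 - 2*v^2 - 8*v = (v - 4)*(v^2 + 2*v) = v*(v - 4)*(v + 2)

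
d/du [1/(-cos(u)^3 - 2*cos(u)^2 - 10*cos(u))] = (3*sin(u)^2 - 4*cos(u) - 13)*sin(u)/((cos(u)^2 + 2*cos(u) + 10)^2*cos(u)^2)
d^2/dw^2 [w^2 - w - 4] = 2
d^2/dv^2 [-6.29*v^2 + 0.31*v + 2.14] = -12.5800000000000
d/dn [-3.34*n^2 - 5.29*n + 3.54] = -6.68*n - 5.29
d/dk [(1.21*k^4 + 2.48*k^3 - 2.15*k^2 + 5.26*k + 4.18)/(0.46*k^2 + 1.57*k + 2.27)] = (1.1132*k^5 + 6.8399*k^4 + 18.774*k^3 + 11.0937*k^2 - 13.6066*k + 5.3776)/(0.2116*k^4 + 1.4444*k^3 + 4.5533*k^2 + 7.1278*k + 5.1529)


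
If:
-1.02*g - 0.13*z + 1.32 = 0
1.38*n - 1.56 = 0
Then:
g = 1.29411764705882 - 0.127450980392157*z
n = 1.13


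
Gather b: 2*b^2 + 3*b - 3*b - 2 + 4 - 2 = 2*b^2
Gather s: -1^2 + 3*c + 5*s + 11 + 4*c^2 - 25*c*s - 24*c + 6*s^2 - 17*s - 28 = 4*c^2 - 21*c + 6*s^2 + s*(-25*c - 12) - 18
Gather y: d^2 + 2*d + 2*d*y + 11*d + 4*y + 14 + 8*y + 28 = d^2 + 13*d + y*(2*d + 12) + 42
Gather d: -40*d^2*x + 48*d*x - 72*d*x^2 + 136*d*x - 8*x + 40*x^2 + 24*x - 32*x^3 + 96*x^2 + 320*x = -40*d^2*x + d*(-72*x^2 + 184*x) - 32*x^3 + 136*x^2 + 336*x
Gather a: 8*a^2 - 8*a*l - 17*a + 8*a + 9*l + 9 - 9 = 8*a^2 + a*(-8*l - 9) + 9*l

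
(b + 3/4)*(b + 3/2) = b^2 + 9*b/4 + 9/8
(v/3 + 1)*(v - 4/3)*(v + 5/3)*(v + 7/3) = v^4/3 + 17*v^3/9 + 59*v^2/27 - 257*v/81 - 140/27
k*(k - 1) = k^2 - k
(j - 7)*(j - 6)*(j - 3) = j^3 - 16*j^2 + 81*j - 126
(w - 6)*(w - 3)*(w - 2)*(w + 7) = w^4 - 4*w^3 - 41*w^2 + 216*w - 252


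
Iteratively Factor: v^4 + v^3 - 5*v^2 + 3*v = (v)*(v^3 + v^2 - 5*v + 3) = v*(v + 3)*(v^2 - 2*v + 1) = v*(v - 1)*(v + 3)*(v - 1)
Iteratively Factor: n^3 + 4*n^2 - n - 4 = (n - 1)*(n^2 + 5*n + 4) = (n - 1)*(n + 4)*(n + 1)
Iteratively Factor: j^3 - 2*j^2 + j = (j - 1)*(j^2 - j) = (j - 1)^2*(j)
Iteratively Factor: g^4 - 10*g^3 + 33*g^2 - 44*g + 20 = (g - 2)*(g^3 - 8*g^2 + 17*g - 10) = (g - 2)^2*(g^2 - 6*g + 5) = (g - 2)^2*(g - 1)*(g - 5)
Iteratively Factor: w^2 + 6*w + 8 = (w + 4)*(w + 2)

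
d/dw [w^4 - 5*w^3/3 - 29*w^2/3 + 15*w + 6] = 4*w^3 - 5*w^2 - 58*w/3 + 15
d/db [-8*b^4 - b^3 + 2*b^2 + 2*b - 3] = -32*b^3 - 3*b^2 + 4*b + 2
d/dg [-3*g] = -3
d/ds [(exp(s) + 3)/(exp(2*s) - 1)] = (-2*(exp(s) + 3)*exp(s) + exp(2*s) - 1)*exp(s)/(1 - exp(2*s))^2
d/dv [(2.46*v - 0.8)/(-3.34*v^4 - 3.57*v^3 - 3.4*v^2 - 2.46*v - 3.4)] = (24.6492*v^4 + 6.8764*v^3 - 0.204000000000001*v^2 - 5.44*v - 10.332)/(11.1556*v^8 + 23.8476*v^7 + 35.4569*v^6 + 40.7088*v^5 + 51.8364*v^4 + 41.004*v^3 + 29.1716*v^2 + 16.728*v + 11.56)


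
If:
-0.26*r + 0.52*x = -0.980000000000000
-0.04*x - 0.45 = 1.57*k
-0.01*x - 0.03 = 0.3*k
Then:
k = -0.89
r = 51.28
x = 23.76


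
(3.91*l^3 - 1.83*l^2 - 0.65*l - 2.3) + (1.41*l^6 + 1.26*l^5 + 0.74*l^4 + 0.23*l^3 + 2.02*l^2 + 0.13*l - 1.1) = 1.41*l^6 + 1.26*l^5 + 0.74*l^4 + 4.14*l^3 + 0.19*l^2 - 0.52*l - 3.4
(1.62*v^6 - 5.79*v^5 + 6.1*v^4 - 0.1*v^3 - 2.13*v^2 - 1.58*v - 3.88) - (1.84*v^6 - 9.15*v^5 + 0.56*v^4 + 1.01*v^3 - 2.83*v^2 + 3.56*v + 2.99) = -0.22*v^6 + 3.36*v^5 + 5.54*v^4 - 1.11*v^3 + 0.7*v^2 - 5.14*v - 6.87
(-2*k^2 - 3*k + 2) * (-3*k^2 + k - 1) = 6*k^4 + 7*k^3 - 7*k^2 + 5*k - 2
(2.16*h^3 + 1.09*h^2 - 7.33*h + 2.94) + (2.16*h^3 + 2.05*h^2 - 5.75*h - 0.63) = 4.32*h^3 + 3.14*h^2 - 13.08*h + 2.31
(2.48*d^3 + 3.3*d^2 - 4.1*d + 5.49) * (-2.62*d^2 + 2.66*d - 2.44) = -6.4976*d^5 - 2.0492*d^4 + 13.4688*d^3 - 33.3418*d^2 + 24.6074*d - 13.3956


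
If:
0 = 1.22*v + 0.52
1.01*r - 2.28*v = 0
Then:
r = -0.96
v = -0.43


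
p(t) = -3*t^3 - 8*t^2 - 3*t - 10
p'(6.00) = -423.00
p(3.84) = -309.35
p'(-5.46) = -183.94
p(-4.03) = 68.52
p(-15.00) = 8360.00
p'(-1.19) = 3.30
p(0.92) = -21.87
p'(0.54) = -14.26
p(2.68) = -133.25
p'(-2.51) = -19.54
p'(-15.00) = -1788.00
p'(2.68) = -110.52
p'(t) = -9*t^2 - 16*t - 3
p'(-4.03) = -84.69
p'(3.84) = -197.15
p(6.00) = -964.00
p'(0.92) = -25.34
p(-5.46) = 256.20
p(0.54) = -14.43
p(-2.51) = -5.43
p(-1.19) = -12.70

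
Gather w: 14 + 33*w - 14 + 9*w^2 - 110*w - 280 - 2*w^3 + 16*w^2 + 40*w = -2*w^3 + 25*w^2 - 37*w - 280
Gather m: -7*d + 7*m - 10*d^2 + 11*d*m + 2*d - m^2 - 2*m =-10*d^2 - 5*d - m^2 + m*(11*d + 5)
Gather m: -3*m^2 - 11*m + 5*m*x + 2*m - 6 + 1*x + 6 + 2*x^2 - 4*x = -3*m^2 + m*(5*x - 9) + 2*x^2 - 3*x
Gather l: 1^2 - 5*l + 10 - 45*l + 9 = 20 - 50*l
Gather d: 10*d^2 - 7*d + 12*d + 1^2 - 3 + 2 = 10*d^2 + 5*d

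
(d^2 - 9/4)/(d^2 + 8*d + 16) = (d^2 - 9/4)/(d^2 + 8*d + 16)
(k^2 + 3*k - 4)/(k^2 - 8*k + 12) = (k^2 + 3*k - 4)/(k^2 - 8*k + 12)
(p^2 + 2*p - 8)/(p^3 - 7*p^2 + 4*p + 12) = (p + 4)/(p^2 - 5*p - 6)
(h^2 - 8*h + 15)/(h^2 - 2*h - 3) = (h - 5)/(h + 1)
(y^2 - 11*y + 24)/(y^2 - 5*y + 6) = (y - 8)/(y - 2)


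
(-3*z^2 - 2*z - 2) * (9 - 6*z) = 18*z^3 - 15*z^2 - 6*z - 18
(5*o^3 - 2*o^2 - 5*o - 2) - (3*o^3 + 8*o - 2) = 2*o^3 - 2*o^2 - 13*o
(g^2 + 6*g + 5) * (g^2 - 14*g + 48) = g^4 - 8*g^3 - 31*g^2 + 218*g + 240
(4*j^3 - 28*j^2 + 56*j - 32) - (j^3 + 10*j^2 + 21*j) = 3*j^3 - 38*j^2 + 35*j - 32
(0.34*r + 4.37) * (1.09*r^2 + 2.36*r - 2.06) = 0.3706*r^3 + 5.5657*r^2 + 9.6128*r - 9.0022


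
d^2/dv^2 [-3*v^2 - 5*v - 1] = -6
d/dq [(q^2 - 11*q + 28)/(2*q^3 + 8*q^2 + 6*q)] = (-q^4 + 22*q^3 - 37*q^2 - 224*q - 84)/(2*q^2*(q^4 + 8*q^3 + 22*q^2 + 24*q + 9))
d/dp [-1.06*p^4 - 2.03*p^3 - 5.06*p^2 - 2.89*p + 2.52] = -4.24*p^3 - 6.09*p^2 - 10.12*p - 2.89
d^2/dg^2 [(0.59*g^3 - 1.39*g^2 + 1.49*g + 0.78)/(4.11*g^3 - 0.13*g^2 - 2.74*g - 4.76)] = (-46.3295640000001*g^6 + 190.88073*g^5 + 197.923626*g^4 - 344.647366*g^3 + 348.503796*g^2 + 167.900496*g - 91.107952)/(69.426531*g^9 - 6.587919*g^8 - 138.644685*g^7 - 232.437493*g^6 + 107.689398*g^5 + 318.456288*g^4 + 248.624312*g^3 - 116.044992*g^2 - 186.245472*g - 107.850176)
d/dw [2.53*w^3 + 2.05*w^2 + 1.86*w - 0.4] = 7.59*w^2 + 4.1*w + 1.86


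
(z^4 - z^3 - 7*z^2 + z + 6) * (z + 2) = z^5 + z^4 - 9*z^3 - 13*z^2 + 8*z + 12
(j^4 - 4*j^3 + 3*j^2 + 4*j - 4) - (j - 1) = j^4 - 4*j^3 + 3*j^2 + 3*j - 3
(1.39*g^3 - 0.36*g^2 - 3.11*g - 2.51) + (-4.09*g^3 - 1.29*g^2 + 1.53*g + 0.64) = -2.7*g^3 - 1.65*g^2 - 1.58*g - 1.87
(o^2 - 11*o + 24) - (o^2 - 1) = 25 - 11*o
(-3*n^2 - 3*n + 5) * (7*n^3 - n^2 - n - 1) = -21*n^5 - 18*n^4 + 41*n^3 + n^2 - 2*n - 5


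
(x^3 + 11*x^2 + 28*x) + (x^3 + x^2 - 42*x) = 2*x^3 + 12*x^2 - 14*x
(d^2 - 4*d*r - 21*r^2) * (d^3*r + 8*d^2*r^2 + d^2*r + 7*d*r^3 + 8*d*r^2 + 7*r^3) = d^5*r + 4*d^4*r^2 + d^4*r - 46*d^3*r^3 + 4*d^3*r^2 - 196*d^2*r^4 - 46*d^2*r^3 - 147*d*r^5 - 196*d*r^4 - 147*r^5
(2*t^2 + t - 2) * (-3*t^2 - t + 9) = -6*t^4 - 5*t^3 + 23*t^2 + 11*t - 18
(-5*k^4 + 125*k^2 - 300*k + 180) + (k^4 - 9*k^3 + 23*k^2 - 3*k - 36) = -4*k^4 - 9*k^3 + 148*k^2 - 303*k + 144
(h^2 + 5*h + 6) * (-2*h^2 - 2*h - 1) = -2*h^4 - 12*h^3 - 23*h^2 - 17*h - 6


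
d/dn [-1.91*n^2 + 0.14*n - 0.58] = 0.14 - 3.82*n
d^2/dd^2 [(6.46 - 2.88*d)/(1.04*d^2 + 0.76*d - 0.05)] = (-(2.08*d + 0.76)*(2.88*d - 6.46)*(4.16*d + 1.52) + (17.9712*d - 9.0592)*(1.04*d^2 + 0.76*d - 0.05))/(1.04*d^2 + 0.76*d - 0.05)^3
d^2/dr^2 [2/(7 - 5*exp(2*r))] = (-200*exp(2*r) - 280)*exp(2*r)/(5*exp(2*r) - 7)^3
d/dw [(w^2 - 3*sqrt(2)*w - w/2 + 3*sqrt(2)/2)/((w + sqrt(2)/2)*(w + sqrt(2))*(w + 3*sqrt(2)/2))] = 2*(-2*w^4 + 2*w^3 + 12*sqrt(2)*w^3 - 6*sqrt(2)*w^2 + 47*w^2 - 36*w + 6*sqrt(2)*w - 18*sqrt(2) - 18)/(4*w^6 + 24*sqrt(2)*w^5 + 116*w^4 + 144*sqrt(2)*w^3 + 193*w^2 + 66*sqrt(2)*w + 18)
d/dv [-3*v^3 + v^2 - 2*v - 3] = -9*v^2 + 2*v - 2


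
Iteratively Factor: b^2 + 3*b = (b + 3)*(b)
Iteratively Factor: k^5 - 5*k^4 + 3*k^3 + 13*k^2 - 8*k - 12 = (k - 2)*(k^4 - 3*k^3 - 3*k^2 + 7*k + 6) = (k - 2)*(k + 1)*(k^3 - 4*k^2 + k + 6) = (k - 2)^2*(k + 1)*(k^2 - 2*k - 3) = (k - 2)^2*(k + 1)^2*(k - 3)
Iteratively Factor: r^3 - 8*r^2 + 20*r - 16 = (r - 2)*(r^2 - 6*r + 8) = (r - 4)*(r - 2)*(r - 2)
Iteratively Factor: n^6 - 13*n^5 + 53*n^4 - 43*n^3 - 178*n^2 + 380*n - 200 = (n - 5)*(n^5 - 8*n^4 + 13*n^3 + 22*n^2 - 68*n + 40) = (n - 5)*(n + 2)*(n^4 - 10*n^3 + 33*n^2 - 44*n + 20) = (n - 5)*(n - 1)*(n + 2)*(n^3 - 9*n^2 + 24*n - 20) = (n - 5)*(n - 2)*(n - 1)*(n + 2)*(n^2 - 7*n + 10) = (n - 5)*(n - 2)^2*(n - 1)*(n + 2)*(n - 5)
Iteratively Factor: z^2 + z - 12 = (z + 4)*(z - 3)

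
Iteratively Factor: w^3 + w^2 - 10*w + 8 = (w + 4)*(w^2 - 3*w + 2) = (w - 2)*(w + 4)*(w - 1)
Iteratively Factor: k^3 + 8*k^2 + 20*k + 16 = (k + 2)*(k^2 + 6*k + 8) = (k + 2)*(k + 4)*(k + 2)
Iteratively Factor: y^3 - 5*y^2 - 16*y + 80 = (y - 4)*(y^2 - y - 20) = (y - 4)*(y + 4)*(y - 5)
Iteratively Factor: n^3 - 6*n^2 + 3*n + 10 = (n - 2)*(n^2 - 4*n - 5) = (n - 5)*(n - 2)*(n + 1)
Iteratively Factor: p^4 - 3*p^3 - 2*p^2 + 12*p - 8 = (p - 1)*(p^3 - 2*p^2 - 4*p + 8) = (p - 2)*(p - 1)*(p^2 - 4) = (p - 2)^2*(p - 1)*(p + 2)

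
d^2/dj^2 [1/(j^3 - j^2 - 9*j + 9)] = 2*((1 - 3*j)*(j^3 - j^2 - 9*j + 9) + (-3*j^2 + 2*j + 9)^2)/(j^3 - j^2 - 9*j + 9)^3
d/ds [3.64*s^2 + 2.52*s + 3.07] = 7.28*s + 2.52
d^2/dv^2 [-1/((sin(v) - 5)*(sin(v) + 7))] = (4*sin(v)^4 + 6*sin(v)^3 + 138*sin(v)^2 + 58*sin(v) - 78)/((sin(v) - 5)^3*(sin(v) + 7)^3)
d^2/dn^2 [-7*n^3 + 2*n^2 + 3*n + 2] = 4 - 42*n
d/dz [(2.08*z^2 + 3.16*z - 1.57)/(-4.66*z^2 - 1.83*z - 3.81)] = (10.9192*z^2 - 30.482*z - 14.9127)/(21.7156*z^4 + 17.0556*z^3 + 38.8581*z^2 + 13.9446*z + 14.5161)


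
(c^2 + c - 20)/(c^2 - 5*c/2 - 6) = 2*(c + 5)/(2*c + 3)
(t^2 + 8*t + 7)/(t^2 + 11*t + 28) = (t + 1)/(t + 4)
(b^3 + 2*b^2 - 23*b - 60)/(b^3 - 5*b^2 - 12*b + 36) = (b^2 - b - 20)/(b^2 - 8*b + 12)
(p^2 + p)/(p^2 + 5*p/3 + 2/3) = 3*p/(3*p + 2)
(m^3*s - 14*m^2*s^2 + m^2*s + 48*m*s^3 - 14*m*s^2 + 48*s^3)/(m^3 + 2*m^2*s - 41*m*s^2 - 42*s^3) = s*(m^2 - 8*m*s + m - 8*s)/(m^2 + 8*m*s + 7*s^2)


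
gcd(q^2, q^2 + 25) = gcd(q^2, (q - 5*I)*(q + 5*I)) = 1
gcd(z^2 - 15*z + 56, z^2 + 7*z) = 1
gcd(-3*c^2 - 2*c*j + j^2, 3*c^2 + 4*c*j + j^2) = c + j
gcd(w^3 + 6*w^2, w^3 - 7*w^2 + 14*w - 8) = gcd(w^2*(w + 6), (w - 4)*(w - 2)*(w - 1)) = 1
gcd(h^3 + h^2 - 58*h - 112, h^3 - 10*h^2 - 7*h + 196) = 1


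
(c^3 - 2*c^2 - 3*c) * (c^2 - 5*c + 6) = c^5 - 7*c^4 + 13*c^3 + 3*c^2 - 18*c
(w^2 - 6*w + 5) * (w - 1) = w^3 - 7*w^2 + 11*w - 5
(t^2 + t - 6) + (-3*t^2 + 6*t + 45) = -2*t^2 + 7*t + 39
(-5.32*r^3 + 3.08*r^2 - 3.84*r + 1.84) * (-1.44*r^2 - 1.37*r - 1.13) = 7.6608*r^5 + 2.8532*r^4 + 7.3216*r^3 - 0.869199999999999*r^2 + 1.8184*r - 2.0792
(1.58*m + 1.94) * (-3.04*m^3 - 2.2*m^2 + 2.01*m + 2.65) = -4.8032*m^4 - 9.3736*m^3 - 1.0922*m^2 + 8.0864*m + 5.141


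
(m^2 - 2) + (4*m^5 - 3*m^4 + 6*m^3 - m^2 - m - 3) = 4*m^5 - 3*m^4 + 6*m^3 - m - 5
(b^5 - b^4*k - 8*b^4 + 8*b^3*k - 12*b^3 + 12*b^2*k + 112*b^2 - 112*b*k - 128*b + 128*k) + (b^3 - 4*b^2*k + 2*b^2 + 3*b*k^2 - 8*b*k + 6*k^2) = b^5 - b^4*k - 8*b^4 + 8*b^3*k - 11*b^3 + 8*b^2*k + 114*b^2 + 3*b*k^2 - 120*b*k - 128*b + 6*k^2 + 128*k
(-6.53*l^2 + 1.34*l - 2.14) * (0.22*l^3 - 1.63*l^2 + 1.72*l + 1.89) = -1.4366*l^5 + 10.9387*l^4 - 13.8866*l^3 - 6.5487*l^2 - 1.1482*l - 4.0446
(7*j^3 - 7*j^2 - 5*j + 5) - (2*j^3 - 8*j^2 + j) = 5*j^3 + j^2 - 6*j + 5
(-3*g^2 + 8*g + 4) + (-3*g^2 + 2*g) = -6*g^2 + 10*g + 4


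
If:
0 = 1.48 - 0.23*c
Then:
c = 6.43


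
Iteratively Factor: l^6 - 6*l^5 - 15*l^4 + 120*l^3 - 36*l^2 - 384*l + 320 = (l - 2)*(l^5 - 4*l^4 - 23*l^3 + 74*l^2 + 112*l - 160) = (l - 2)*(l + 2)*(l^4 - 6*l^3 - 11*l^2 + 96*l - 80) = (l - 2)*(l + 2)*(l + 4)*(l^3 - 10*l^2 + 29*l - 20) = (l - 4)*(l - 2)*(l + 2)*(l + 4)*(l^2 - 6*l + 5) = (l - 4)*(l - 2)*(l - 1)*(l + 2)*(l + 4)*(l - 5)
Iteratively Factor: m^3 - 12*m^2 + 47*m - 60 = (m - 4)*(m^2 - 8*m + 15) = (m - 4)*(m - 3)*(m - 5)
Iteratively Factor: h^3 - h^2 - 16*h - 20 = (h + 2)*(h^2 - 3*h - 10) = (h + 2)^2*(h - 5)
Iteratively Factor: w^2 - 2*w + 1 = (w - 1)*(w - 1)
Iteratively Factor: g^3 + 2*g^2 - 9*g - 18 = (g + 2)*(g^2 - 9) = (g - 3)*(g + 2)*(g + 3)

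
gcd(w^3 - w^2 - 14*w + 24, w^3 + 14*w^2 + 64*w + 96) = w + 4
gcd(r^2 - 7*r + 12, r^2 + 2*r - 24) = r - 4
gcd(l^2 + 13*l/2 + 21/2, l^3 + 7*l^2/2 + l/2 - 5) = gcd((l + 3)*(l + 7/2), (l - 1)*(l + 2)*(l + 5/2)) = 1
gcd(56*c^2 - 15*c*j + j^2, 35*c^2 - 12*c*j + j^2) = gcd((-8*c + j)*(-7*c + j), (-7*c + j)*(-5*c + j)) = 7*c - j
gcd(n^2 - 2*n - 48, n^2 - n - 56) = n - 8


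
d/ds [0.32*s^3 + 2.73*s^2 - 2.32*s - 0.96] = 0.96*s^2 + 5.46*s - 2.32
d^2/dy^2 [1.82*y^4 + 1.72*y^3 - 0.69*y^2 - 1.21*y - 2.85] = 21.84*y^2 + 10.32*y - 1.38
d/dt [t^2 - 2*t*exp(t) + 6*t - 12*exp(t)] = -2*t*exp(t) + 2*t - 14*exp(t) + 6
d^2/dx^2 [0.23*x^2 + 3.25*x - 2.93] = 0.460000000000000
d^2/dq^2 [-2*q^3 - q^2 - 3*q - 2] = -12*q - 2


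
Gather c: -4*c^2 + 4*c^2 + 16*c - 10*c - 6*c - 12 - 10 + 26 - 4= 0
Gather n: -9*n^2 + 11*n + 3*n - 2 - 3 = -9*n^2 + 14*n - 5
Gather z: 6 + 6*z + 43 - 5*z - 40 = z + 9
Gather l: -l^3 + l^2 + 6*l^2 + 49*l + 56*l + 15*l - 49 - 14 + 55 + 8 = -l^3 + 7*l^2 + 120*l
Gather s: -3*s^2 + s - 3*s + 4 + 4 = -3*s^2 - 2*s + 8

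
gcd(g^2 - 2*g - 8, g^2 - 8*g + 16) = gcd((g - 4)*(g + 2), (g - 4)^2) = g - 4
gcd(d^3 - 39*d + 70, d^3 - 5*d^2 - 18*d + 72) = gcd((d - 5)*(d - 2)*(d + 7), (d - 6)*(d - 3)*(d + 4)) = 1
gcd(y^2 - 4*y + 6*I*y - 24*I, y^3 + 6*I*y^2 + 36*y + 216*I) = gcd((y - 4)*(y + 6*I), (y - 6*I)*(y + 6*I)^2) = y + 6*I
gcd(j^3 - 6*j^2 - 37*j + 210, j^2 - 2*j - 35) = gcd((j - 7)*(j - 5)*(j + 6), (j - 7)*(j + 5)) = j - 7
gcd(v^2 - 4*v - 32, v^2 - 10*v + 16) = v - 8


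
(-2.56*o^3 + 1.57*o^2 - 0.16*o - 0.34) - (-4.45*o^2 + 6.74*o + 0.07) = -2.56*o^3 + 6.02*o^2 - 6.9*o - 0.41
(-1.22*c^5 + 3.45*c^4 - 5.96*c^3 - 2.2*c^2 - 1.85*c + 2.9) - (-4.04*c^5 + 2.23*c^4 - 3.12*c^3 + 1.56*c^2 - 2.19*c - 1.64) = 2.82*c^5 + 1.22*c^4 - 2.84*c^3 - 3.76*c^2 + 0.34*c + 4.54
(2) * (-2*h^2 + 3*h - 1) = -4*h^2 + 6*h - 2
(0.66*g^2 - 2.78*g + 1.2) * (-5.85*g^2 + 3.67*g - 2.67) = -3.861*g^4 + 18.6852*g^3 - 18.9848*g^2 + 11.8266*g - 3.204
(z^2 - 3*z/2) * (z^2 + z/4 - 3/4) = z^4 - 5*z^3/4 - 9*z^2/8 + 9*z/8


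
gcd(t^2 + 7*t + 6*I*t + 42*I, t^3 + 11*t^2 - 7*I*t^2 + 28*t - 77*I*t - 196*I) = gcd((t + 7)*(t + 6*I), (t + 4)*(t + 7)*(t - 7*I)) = t + 7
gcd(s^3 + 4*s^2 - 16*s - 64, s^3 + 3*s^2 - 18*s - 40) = s - 4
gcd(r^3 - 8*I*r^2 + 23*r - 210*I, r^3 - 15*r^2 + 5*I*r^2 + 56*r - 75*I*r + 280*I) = r + 5*I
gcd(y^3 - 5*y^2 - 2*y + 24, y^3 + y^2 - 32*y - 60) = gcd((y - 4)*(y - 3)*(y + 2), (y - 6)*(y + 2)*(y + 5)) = y + 2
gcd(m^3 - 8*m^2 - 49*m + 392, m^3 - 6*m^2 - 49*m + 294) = m^2 - 49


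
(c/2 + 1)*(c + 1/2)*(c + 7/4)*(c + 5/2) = c^4/2 + 27*c^3/8 + 8*c^2 + 243*c/32 + 35/16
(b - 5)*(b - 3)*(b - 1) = b^3 - 9*b^2 + 23*b - 15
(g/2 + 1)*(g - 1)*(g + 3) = g^3/2 + 2*g^2 + g/2 - 3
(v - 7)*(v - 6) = v^2 - 13*v + 42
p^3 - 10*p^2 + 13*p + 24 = (p - 8)*(p - 3)*(p + 1)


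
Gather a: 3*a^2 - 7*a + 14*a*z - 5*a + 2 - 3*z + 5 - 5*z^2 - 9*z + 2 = 3*a^2 + a*(14*z - 12) - 5*z^2 - 12*z + 9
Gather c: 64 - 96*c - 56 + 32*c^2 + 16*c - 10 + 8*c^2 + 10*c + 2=40*c^2 - 70*c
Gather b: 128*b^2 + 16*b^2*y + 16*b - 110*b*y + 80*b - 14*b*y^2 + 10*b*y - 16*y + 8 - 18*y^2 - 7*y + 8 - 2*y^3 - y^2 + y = b^2*(16*y + 128) + b*(-14*y^2 - 100*y + 96) - 2*y^3 - 19*y^2 - 22*y + 16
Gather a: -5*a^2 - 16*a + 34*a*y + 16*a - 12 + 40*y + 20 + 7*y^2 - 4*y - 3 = -5*a^2 + 34*a*y + 7*y^2 + 36*y + 5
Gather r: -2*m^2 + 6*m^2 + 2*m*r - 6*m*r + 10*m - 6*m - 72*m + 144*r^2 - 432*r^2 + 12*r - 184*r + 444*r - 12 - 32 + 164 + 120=4*m^2 - 68*m - 288*r^2 + r*(272 - 4*m) + 240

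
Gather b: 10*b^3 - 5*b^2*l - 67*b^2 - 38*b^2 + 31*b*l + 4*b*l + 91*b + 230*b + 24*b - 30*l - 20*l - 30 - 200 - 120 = 10*b^3 + b^2*(-5*l - 105) + b*(35*l + 345) - 50*l - 350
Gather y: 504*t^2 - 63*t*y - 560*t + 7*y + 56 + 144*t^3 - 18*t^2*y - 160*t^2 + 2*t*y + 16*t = 144*t^3 + 344*t^2 - 544*t + y*(-18*t^2 - 61*t + 7) + 56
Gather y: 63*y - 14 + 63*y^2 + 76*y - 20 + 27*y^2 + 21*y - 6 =90*y^2 + 160*y - 40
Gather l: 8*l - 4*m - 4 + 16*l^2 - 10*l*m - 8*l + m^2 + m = 16*l^2 - 10*l*m + m^2 - 3*m - 4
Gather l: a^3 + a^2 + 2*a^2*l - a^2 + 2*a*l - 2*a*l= a^3 + 2*a^2*l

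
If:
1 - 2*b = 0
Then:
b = 1/2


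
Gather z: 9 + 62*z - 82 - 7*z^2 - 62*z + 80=7 - 7*z^2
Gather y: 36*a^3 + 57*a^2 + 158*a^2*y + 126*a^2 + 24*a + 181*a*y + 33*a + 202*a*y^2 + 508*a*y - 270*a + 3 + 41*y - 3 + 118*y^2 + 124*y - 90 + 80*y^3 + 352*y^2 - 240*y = 36*a^3 + 183*a^2 - 213*a + 80*y^3 + y^2*(202*a + 470) + y*(158*a^2 + 689*a - 75) - 90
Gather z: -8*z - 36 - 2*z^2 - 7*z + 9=-2*z^2 - 15*z - 27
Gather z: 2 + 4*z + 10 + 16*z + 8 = 20*z + 20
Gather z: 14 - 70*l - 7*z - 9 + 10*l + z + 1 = -60*l - 6*z + 6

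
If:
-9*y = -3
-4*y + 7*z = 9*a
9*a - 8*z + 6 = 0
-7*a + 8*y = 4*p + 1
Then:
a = 94/27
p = -613/108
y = 1/3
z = 14/3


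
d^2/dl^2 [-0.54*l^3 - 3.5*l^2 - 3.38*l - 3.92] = -3.24*l - 7.0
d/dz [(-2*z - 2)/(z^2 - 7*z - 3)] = 2*(z^2 + 2*z - 4)/(z^4 - 14*z^3 + 43*z^2 + 42*z + 9)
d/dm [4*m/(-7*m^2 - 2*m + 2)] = 4*(7*m^2 + 2)/(49*m^4 + 28*m^3 - 24*m^2 - 8*m + 4)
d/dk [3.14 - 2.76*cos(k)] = 2.76*sin(k)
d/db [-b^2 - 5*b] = -2*b - 5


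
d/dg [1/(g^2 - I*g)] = (-2*g + I)/(g^2*(g - I)^2)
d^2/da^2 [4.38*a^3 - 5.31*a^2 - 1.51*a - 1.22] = 26.28*a - 10.62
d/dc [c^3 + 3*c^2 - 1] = 3*c*(c + 2)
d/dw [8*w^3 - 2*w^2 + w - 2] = 24*w^2 - 4*w + 1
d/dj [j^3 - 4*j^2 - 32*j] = 3*j^2 - 8*j - 32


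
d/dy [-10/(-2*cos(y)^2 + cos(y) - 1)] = 10*(4*cos(y) - 1)*sin(y)/(-cos(y) + cos(2*y) + 2)^2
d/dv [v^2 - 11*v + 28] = 2*v - 11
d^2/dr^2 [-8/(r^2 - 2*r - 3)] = 16*(-r^2 + 2*r + 4*(r - 1)^2 + 3)/(-r^2 + 2*r + 3)^3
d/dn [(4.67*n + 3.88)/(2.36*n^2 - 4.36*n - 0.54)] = (-11.0212*n^2 - 18.3136*n + 14.395)/(5.5696*n^4 - 20.5792*n^3 + 16.4608*n^2 + 4.7088*n + 0.2916)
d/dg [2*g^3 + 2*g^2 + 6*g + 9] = 6*g^2 + 4*g + 6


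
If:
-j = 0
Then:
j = 0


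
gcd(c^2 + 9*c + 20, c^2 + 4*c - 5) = c + 5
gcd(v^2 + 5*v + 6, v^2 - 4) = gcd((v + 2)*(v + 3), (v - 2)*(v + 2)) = v + 2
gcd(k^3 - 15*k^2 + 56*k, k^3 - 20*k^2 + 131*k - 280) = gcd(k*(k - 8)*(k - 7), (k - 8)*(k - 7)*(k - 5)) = k^2 - 15*k + 56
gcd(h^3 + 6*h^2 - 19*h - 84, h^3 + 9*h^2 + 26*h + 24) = h + 3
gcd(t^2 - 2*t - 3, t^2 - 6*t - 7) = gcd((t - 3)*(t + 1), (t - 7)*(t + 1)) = t + 1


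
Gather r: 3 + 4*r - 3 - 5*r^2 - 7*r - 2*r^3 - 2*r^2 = -2*r^3 - 7*r^2 - 3*r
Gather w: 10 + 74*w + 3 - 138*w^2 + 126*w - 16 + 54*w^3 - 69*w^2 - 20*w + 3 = 54*w^3 - 207*w^2 + 180*w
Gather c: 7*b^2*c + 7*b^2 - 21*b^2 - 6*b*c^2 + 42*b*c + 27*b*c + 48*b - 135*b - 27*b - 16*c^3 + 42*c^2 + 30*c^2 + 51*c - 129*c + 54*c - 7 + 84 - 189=-14*b^2 - 114*b - 16*c^3 + c^2*(72 - 6*b) + c*(7*b^2 + 69*b - 24) - 112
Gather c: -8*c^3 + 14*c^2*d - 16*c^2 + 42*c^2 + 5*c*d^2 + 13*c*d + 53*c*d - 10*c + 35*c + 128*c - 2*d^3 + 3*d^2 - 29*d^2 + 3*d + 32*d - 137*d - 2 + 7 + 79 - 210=-8*c^3 + c^2*(14*d + 26) + c*(5*d^2 + 66*d + 153) - 2*d^3 - 26*d^2 - 102*d - 126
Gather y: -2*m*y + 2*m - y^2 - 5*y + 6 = 2*m - y^2 + y*(-2*m - 5) + 6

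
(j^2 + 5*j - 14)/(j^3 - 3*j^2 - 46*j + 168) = (j - 2)/(j^2 - 10*j + 24)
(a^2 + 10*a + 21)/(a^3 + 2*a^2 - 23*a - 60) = (a + 7)/(a^2 - a - 20)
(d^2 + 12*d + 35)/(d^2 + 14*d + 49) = (d + 5)/(d + 7)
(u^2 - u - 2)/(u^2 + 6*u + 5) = (u - 2)/(u + 5)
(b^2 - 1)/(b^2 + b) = (b - 1)/b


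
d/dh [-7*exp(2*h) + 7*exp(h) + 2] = (7 - 14*exp(h))*exp(h)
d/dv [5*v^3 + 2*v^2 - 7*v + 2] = 15*v^2 + 4*v - 7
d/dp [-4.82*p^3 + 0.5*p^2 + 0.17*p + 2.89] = -14.46*p^2 + 1.0*p + 0.17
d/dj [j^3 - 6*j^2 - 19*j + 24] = 3*j^2 - 12*j - 19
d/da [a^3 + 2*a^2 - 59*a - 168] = 3*a^2 + 4*a - 59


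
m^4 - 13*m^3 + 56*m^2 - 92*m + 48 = (m - 6)*(m - 4)*(m - 2)*(m - 1)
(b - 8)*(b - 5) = b^2 - 13*b + 40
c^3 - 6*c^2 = c^2*(c - 6)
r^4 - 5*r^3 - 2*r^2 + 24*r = r*(r - 4)*(r - 3)*(r + 2)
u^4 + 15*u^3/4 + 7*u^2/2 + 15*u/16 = u*(u + 1/2)*(u + 3/4)*(u + 5/2)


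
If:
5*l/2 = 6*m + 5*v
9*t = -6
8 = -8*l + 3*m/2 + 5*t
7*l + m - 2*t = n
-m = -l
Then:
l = -68/39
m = -68/39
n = -164/13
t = -2/3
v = 238/195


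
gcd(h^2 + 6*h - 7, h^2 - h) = h - 1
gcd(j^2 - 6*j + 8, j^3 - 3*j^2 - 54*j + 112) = j - 2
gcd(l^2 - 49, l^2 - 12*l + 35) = l - 7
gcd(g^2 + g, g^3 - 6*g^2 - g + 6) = g + 1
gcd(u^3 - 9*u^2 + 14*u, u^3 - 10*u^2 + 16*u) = u^2 - 2*u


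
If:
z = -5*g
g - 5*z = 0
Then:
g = 0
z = 0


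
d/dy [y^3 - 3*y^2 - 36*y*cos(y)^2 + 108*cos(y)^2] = 3*y^2 + 36*y*sin(2*y) - 6*y - 108*sin(2*y) - 36*cos(y)^2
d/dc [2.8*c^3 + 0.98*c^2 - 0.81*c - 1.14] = 8.4*c^2 + 1.96*c - 0.81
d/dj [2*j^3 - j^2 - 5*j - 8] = 6*j^2 - 2*j - 5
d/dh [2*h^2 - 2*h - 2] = 4*h - 2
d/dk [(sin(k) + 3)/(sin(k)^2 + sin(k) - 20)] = (-6*sin(k) + cos(k)^2 - 24)*cos(k)/(sin(k)^2 + sin(k) - 20)^2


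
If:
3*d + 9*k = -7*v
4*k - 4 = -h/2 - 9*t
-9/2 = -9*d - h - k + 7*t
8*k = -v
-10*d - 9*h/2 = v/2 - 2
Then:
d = 53251/47624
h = -23537/11906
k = 3399/47624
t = 12443/23812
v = -3399/5953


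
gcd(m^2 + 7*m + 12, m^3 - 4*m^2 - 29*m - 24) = m + 3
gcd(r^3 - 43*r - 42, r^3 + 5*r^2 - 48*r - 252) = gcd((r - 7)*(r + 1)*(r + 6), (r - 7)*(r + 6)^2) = r^2 - r - 42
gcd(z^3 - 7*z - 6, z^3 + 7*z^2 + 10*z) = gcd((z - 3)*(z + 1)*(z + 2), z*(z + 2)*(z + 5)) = z + 2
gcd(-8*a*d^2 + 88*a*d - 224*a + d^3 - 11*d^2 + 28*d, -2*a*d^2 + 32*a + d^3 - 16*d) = d - 4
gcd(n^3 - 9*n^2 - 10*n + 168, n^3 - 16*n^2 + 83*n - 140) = n - 7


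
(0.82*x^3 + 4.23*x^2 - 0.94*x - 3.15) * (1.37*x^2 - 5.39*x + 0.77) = 1.1234*x^5 + 1.3753*x^4 - 23.4561*x^3 + 4.0082*x^2 + 16.2547*x - 2.4255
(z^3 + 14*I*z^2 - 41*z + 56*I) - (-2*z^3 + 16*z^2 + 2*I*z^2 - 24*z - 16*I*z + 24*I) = 3*z^3 - 16*z^2 + 12*I*z^2 - 17*z + 16*I*z + 32*I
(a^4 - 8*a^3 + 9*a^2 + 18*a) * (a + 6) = a^5 - 2*a^4 - 39*a^3 + 72*a^2 + 108*a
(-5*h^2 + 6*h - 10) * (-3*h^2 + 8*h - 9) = 15*h^4 - 58*h^3 + 123*h^2 - 134*h + 90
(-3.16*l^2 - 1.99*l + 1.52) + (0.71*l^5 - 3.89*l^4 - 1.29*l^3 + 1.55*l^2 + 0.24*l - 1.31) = 0.71*l^5 - 3.89*l^4 - 1.29*l^3 - 1.61*l^2 - 1.75*l + 0.21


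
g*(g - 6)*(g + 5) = g^3 - g^2 - 30*g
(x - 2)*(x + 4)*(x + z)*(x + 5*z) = x^4 + 6*x^3*z + 2*x^3 + 5*x^2*z^2 + 12*x^2*z - 8*x^2 + 10*x*z^2 - 48*x*z - 40*z^2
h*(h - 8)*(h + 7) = h^3 - h^2 - 56*h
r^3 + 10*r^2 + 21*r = r*(r + 3)*(r + 7)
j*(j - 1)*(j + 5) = j^3 + 4*j^2 - 5*j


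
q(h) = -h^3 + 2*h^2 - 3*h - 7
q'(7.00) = -122.00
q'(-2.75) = -36.69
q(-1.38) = 3.58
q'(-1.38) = -14.23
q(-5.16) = 199.12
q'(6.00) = -87.00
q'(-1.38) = -14.23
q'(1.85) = -5.87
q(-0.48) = -4.99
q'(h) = -3*h^2 + 4*h - 3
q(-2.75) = 37.17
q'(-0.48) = -5.61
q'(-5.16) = -103.52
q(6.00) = -169.00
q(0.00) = -7.00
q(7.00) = -273.00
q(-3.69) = 81.55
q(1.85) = -12.04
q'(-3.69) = -58.61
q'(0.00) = -3.00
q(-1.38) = 3.58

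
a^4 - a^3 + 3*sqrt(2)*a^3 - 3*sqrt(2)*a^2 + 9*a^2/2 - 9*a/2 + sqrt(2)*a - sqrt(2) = (a - 1)*(a + sqrt(2)/2)^2*(a + 2*sqrt(2))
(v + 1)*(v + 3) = v^2 + 4*v + 3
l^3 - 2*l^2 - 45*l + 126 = (l - 6)*(l - 3)*(l + 7)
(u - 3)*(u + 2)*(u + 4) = u^3 + 3*u^2 - 10*u - 24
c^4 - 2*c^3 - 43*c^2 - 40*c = c*(c - 8)*(c + 1)*(c + 5)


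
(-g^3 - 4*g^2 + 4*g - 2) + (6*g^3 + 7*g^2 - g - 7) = 5*g^3 + 3*g^2 + 3*g - 9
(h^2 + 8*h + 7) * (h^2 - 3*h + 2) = h^4 + 5*h^3 - 15*h^2 - 5*h + 14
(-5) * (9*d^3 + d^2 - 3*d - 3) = -45*d^3 - 5*d^2 + 15*d + 15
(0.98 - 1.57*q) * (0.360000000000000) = 0.3528 - 0.5652*q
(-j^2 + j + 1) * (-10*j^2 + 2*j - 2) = 10*j^4 - 12*j^3 - 6*j^2 - 2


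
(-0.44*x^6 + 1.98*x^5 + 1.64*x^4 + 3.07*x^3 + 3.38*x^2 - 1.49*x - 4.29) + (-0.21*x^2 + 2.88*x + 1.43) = -0.44*x^6 + 1.98*x^5 + 1.64*x^4 + 3.07*x^3 + 3.17*x^2 + 1.39*x - 2.86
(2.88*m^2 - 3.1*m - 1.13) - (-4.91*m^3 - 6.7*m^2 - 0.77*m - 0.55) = 4.91*m^3 + 9.58*m^2 - 2.33*m - 0.58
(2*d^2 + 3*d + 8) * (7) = 14*d^2 + 21*d + 56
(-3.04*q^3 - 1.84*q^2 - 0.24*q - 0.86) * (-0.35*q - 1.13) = 1.064*q^4 + 4.0792*q^3 + 2.1632*q^2 + 0.5722*q + 0.9718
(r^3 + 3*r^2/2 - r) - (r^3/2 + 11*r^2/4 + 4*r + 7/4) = r^3/2 - 5*r^2/4 - 5*r - 7/4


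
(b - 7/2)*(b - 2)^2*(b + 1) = b^4 - 13*b^3/2 + 21*b^2/2 + 4*b - 14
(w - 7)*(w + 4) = w^2 - 3*w - 28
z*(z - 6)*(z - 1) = z^3 - 7*z^2 + 6*z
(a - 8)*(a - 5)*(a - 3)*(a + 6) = a^4 - 10*a^3 - 17*a^2 + 354*a - 720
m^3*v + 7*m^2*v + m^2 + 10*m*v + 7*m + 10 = (m + 2)*(m + 5)*(m*v + 1)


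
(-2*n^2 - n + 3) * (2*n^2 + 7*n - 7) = -4*n^4 - 16*n^3 + 13*n^2 + 28*n - 21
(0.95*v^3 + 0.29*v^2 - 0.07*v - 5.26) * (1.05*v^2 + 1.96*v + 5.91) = 0.9975*v^5 + 2.1665*v^4 + 6.1094*v^3 - 3.9463*v^2 - 10.7233*v - 31.0866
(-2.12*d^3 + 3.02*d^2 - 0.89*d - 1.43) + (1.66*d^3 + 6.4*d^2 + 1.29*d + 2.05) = -0.46*d^3 + 9.42*d^2 + 0.4*d + 0.62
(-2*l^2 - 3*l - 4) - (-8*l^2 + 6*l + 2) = 6*l^2 - 9*l - 6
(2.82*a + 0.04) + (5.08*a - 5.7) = 7.9*a - 5.66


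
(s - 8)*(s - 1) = s^2 - 9*s + 8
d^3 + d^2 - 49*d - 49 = (d - 7)*(d + 1)*(d + 7)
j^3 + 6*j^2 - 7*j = j*(j - 1)*(j + 7)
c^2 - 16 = (c - 4)*(c + 4)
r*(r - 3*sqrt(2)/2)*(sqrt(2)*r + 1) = sqrt(2)*r^3 - 2*r^2 - 3*sqrt(2)*r/2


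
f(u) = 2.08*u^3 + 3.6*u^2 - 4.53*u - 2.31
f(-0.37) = -0.25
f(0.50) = -3.42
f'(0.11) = -3.66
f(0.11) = -2.76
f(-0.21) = -1.22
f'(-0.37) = -6.34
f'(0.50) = 0.63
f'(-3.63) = 51.56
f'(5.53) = 226.11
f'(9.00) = 565.71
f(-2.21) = 2.83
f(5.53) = 434.48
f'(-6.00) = 176.91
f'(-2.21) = 10.03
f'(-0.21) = -5.77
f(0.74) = -2.85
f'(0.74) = 4.22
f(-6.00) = -294.81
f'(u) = 6.24*u^2 + 7.2*u - 4.53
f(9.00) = 1764.84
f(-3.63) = -37.92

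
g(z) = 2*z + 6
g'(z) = 2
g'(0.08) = 2.00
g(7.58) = 21.16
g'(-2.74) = 2.00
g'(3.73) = 2.00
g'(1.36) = 2.00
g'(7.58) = 2.00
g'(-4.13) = 2.00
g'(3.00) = 2.00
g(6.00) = 18.00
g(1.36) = 8.72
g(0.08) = 6.16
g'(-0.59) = 2.00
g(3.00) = 12.00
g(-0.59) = 4.82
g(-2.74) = 0.52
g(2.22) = 10.44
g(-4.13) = -2.26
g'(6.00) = 2.00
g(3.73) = 13.46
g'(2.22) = 2.00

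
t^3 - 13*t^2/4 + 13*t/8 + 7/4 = (t - 2)*(t - 7/4)*(t + 1/2)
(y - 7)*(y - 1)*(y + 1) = y^3 - 7*y^2 - y + 7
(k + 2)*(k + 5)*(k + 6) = k^3 + 13*k^2 + 52*k + 60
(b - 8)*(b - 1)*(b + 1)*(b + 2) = b^4 - 6*b^3 - 17*b^2 + 6*b + 16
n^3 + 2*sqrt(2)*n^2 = n^2*(n + 2*sqrt(2))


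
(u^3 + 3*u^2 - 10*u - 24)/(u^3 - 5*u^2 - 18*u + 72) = (u + 2)/(u - 6)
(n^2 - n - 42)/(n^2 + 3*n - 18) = (n - 7)/(n - 3)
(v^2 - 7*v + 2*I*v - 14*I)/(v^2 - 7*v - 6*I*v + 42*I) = (v + 2*I)/(v - 6*I)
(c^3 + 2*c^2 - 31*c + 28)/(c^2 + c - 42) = (c^2 - 5*c + 4)/(c - 6)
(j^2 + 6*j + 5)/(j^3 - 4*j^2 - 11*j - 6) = (j + 5)/(j^2 - 5*j - 6)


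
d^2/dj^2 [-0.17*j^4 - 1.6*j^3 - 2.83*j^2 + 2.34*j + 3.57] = -2.04*j^2 - 9.6*j - 5.66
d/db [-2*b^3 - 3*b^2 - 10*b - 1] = -6*b^2 - 6*b - 10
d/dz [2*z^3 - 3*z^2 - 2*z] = 6*z^2 - 6*z - 2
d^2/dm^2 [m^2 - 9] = 2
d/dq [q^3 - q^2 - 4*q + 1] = 3*q^2 - 2*q - 4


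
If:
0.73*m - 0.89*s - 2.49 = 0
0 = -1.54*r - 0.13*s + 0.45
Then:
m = 1.21917808219178*s + 3.41095890410959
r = 0.292207792207792 - 0.0844155844155844*s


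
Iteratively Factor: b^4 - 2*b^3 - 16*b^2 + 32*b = (b + 4)*(b^3 - 6*b^2 + 8*b) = b*(b + 4)*(b^2 - 6*b + 8) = b*(b - 2)*(b + 4)*(b - 4)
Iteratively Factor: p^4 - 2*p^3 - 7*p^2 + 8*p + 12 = (p + 1)*(p^3 - 3*p^2 - 4*p + 12) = (p + 1)*(p + 2)*(p^2 - 5*p + 6) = (p - 3)*(p + 1)*(p + 2)*(p - 2)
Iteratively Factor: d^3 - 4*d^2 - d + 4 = (d - 1)*(d^2 - 3*d - 4) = (d - 4)*(d - 1)*(d + 1)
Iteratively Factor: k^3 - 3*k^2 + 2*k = (k - 2)*(k^2 - k) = (k - 2)*(k - 1)*(k)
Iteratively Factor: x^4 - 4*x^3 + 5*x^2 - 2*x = (x)*(x^3 - 4*x^2 + 5*x - 2) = x*(x - 2)*(x^2 - 2*x + 1) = x*(x - 2)*(x - 1)*(x - 1)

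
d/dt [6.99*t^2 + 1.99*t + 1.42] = 13.98*t + 1.99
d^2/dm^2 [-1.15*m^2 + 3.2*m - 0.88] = -2.30000000000000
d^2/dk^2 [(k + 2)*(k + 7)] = 2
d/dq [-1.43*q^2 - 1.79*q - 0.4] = -2.86*q - 1.79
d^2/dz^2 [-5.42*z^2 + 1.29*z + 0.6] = -10.8400000000000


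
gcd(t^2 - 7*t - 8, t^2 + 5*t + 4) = t + 1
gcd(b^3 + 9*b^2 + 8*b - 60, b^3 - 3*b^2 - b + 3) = 1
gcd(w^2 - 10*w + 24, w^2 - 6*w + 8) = w - 4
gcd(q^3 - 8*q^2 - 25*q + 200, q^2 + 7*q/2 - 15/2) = q + 5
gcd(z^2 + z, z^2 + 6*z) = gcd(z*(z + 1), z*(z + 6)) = z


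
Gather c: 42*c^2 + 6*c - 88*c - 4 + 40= 42*c^2 - 82*c + 36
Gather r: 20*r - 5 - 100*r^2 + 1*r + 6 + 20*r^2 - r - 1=-80*r^2 + 20*r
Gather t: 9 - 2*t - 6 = 3 - 2*t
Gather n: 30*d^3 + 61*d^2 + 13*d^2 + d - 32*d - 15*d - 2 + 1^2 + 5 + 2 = 30*d^3 + 74*d^2 - 46*d + 6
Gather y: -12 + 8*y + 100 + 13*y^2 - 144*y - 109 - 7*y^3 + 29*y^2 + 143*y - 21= -7*y^3 + 42*y^2 + 7*y - 42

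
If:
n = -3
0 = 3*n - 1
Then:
No Solution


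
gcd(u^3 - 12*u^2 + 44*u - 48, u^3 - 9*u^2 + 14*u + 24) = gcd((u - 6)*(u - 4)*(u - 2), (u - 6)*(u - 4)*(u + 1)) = u^2 - 10*u + 24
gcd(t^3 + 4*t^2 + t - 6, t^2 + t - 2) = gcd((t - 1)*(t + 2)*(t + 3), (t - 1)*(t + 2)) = t^2 + t - 2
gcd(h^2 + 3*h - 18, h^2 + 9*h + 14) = 1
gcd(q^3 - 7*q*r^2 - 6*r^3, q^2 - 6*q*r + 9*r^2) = q - 3*r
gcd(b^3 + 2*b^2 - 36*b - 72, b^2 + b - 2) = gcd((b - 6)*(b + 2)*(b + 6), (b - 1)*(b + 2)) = b + 2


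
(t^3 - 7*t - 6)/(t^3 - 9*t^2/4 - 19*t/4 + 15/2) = 4*(t + 1)/(4*t - 5)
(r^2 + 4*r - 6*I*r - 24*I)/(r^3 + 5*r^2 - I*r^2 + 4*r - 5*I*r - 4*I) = (r - 6*I)/(r^2 + r*(1 - I) - I)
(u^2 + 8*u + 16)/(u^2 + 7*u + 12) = (u + 4)/(u + 3)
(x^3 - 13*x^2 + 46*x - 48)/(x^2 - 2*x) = x - 11 + 24/x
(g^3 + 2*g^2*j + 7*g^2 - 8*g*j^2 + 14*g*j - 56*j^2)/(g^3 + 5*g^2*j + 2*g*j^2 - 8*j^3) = (g^2 - 2*g*j + 7*g - 14*j)/(g^2 + g*j - 2*j^2)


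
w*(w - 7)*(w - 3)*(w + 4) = w^4 - 6*w^3 - 19*w^2 + 84*w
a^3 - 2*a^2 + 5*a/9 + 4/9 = (a - 4/3)*(a - 1)*(a + 1/3)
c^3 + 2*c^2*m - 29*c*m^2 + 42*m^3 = (c - 3*m)*(c - 2*m)*(c + 7*m)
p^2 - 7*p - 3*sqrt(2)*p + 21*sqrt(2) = (p - 7)*(p - 3*sqrt(2))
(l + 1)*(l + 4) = l^2 + 5*l + 4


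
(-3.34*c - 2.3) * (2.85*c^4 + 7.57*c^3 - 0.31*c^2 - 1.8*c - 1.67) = -9.519*c^5 - 31.8388*c^4 - 16.3756*c^3 + 6.725*c^2 + 9.7178*c + 3.841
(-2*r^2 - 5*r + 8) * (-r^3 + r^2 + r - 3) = 2*r^5 + 3*r^4 - 15*r^3 + 9*r^2 + 23*r - 24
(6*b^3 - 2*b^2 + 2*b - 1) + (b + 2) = 6*b^3 - 2*b^2 + 3*b + 1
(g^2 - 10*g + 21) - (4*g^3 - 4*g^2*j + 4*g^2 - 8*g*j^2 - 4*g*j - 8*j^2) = -4*g^3 + 4*g^2*j - 3*g^2 + 8*g*j^2 + 4*g*j - 10*g + 8*j^2 + 21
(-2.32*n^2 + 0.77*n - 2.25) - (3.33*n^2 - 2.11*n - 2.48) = -5.65*n^2 + 2.88*n + 0.23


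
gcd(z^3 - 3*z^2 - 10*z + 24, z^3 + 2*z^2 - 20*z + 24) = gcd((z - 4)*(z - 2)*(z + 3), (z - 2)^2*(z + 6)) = z - 2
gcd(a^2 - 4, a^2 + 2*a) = a + 2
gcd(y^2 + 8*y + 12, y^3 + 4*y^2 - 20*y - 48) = y^2 + 8*y + 12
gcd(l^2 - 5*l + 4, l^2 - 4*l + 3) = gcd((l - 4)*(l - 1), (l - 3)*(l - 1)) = l - 1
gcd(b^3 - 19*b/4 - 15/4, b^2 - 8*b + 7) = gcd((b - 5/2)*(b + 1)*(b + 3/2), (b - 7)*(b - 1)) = 1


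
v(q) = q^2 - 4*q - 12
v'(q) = 2*q - 4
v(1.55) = -15.80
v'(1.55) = -0.90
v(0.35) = -13.28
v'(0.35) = -3.30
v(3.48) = -13.81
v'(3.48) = 2.96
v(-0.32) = -10.62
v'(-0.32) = -4.64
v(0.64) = -14.15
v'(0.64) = -2.72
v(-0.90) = -7.59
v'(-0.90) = -5.80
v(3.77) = -12.87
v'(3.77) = 3.54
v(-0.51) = -9.70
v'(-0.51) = -5.02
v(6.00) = 0.00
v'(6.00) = 8.00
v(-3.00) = 9.00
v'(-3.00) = -10.00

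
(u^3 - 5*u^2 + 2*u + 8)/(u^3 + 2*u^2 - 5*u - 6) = (u - 4)/(u + 3)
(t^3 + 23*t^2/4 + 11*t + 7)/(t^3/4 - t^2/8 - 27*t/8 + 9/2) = 2*(4*t^3 + 23*t^2 + 44*t + 28)/(2*t^3 - t^2 - 27*t + 36)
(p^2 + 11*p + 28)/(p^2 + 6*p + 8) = (p + 7)/(p + 2)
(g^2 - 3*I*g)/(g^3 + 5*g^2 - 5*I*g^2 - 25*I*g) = (g - 3*I)/(g^2 + 5*g*(1 - I) - 25*I)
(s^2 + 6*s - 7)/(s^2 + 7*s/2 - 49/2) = 2*(s - 1)/(2*s - 7)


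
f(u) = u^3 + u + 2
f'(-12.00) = 433.00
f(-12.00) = -1738.00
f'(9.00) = 244.00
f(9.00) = 740.00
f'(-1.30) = 6.07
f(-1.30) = -1.50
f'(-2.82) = 24.86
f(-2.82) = -23.25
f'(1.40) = 6.88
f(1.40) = 6.14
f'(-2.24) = 16.05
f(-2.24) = -11.48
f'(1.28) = 5.92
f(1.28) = 5.38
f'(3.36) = 34.87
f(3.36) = 43.29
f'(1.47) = 7.48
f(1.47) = 6.65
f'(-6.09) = 112.26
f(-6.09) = -229.96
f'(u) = 3*u^2 + 1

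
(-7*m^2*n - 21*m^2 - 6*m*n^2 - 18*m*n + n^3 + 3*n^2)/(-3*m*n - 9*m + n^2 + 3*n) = (7*m^2 + 6*m*n - n^2)/(3*m - n)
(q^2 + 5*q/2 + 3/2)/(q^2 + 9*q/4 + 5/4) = 2*(2*q + 3)/(4*q + 5)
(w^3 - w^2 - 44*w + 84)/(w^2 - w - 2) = (w^2 + w - 42)/(w + 1)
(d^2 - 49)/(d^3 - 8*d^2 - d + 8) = (d^2 - 49)/(d^3 - 8*d^2 - d + 8)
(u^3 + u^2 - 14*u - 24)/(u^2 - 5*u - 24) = (u^2 - 2*u - 8)/(u - 8)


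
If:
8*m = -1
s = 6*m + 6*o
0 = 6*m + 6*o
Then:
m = -1/8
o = 1/8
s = 0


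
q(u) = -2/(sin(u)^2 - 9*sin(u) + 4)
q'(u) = -2*(-2*sin(u)*cos(u) + 9*cos(u))/(sin(u)^2 - 9*sin(u) + 4)^2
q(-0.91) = -0.17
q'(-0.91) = -0.09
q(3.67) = -0.23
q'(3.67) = 0.22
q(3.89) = -0.19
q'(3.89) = 0.14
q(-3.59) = -6.99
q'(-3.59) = 178.99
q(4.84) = -0.14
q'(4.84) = -0.01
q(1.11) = 0.61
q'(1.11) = -0.60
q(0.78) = 1.09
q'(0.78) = -3.21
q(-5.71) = 3.41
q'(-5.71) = -38.64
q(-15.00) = -0.19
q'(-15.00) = 0.15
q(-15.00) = -0.19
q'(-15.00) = 0.15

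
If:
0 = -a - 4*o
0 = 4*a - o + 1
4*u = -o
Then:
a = -4/17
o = 1/17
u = -1/68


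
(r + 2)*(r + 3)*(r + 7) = r^3 + 12*r^2 + 41*r + 42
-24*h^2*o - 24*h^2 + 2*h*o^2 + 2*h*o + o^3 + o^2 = (-4*h + o)*(6*h + o)*(o + 1)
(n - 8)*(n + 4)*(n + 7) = n^3 + 3*n^2 - 60*n - 224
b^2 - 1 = (b - 1)*(b + 1)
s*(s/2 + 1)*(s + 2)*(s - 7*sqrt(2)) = s^4/2 - 7*sqrt(2)*s^3/2 + 2*s^3 - 14*sqrt(2)*s^2 + 2*s^2 - 14*sqrt(2)*s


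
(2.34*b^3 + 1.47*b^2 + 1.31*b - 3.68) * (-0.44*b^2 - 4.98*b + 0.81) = -1.0296*b^5 - 12.3*b^4 - 6.0016*b^3 - 3.7139*b^2 + 19.3875*b - 2.9808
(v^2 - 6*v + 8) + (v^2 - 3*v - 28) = 2*v^2 - 9*v - 20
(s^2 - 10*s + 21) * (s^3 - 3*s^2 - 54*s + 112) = s^5 - 13*s^4 - 3*s^3 + 589*s^2 - 2254*s + 2352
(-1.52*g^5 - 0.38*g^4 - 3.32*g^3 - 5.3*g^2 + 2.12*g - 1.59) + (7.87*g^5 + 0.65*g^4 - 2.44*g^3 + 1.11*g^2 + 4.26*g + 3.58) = 6.35*g^5 + 0.27*g^4 - 5.76*g^3 - 4.19*g^2 + 6.38*g + 1.99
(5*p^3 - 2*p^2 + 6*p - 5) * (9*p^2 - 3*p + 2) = 45*p^5 - 33*p^4 + 70*p^3 - 67*p^2 + 27*p - 10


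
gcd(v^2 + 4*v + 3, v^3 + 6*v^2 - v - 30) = v + 3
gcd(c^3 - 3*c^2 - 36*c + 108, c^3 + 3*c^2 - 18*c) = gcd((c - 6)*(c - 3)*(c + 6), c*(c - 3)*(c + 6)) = c^2 + 3*c - 18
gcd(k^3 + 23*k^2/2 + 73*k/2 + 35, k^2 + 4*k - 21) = k + 7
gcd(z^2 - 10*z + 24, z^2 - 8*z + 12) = z - 6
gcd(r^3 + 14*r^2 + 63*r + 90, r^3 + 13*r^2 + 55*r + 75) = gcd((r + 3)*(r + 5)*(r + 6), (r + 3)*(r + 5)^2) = r^2 + 8*r + 15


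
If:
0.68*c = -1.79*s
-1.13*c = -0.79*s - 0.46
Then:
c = 0.32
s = -0.12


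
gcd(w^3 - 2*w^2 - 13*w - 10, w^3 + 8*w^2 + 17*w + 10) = w^2 + 3*w + 2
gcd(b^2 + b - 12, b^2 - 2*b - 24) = b + 4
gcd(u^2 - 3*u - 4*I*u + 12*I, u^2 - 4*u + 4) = 1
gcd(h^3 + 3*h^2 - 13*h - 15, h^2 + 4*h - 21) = h - 3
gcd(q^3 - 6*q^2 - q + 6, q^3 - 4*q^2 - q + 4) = q^2 - 1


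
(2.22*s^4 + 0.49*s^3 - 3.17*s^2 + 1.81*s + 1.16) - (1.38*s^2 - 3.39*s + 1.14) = 2.22*s^4 + 0.49*s^3 - 4.55*s^2 + 5.2*s + 0.02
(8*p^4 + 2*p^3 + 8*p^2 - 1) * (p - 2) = 8*p^5 - 14*p^4 + 4*p^3 - 16*p^2 - p + 2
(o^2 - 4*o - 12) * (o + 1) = o^3 - 3*o^2 - 16*o - 12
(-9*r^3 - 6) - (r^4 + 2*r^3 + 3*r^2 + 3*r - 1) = -r^4 - 11*r^3 - 3*r^2 - 3*r - 5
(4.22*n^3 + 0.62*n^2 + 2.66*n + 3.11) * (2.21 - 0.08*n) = -0.3376*n^4 + 9.2766*n^3 + 1.1574*n^2 + 5.6298*n + 6.8731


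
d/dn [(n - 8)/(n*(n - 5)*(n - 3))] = 2*(-n^3 + 16*n^2 - 64*n + 60)/(n^2*(n^4 - 16*n^3 + 94*n^2 - 240*n + 225))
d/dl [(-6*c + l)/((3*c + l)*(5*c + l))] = ((3*c + l)*(5*c + l) + (3*c + l)*(6*c - l) + (5*c + l)*(6*c - l))/((3*c + l)^2*(5*c + l)^2)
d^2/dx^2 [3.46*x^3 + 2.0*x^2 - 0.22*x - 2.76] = 20.76*x + 4.0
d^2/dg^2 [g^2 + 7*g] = 2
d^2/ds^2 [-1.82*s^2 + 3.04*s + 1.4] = -3.64000000000000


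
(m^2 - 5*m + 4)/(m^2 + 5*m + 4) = (m^2 - 5*m + 4)/(m^2 + 5*m + 4)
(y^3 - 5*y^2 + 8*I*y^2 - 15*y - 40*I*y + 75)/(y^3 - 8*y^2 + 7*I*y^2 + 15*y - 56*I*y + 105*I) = (y^2 + 8*I*y - 15)/(y^2 + y*(-3 + 7*I) - 21*I)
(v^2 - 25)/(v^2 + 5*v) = (v - 5)/v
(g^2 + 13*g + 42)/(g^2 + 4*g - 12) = (g + 7)/(g - 2)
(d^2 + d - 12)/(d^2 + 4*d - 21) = (d + 4)/(d + 7)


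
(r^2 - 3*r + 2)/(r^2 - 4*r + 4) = (r - 1)/(r - 2)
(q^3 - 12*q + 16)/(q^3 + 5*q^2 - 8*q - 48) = (q^2 - 4*q + 4)/(q^2 + q - 12)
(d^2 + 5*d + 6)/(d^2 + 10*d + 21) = (d + 2)/(d + 7)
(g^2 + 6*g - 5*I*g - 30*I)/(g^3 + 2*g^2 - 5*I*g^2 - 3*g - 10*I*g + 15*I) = (g + 6)/(g^2 + 2*g - 3)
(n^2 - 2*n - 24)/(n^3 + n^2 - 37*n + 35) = (n^2 - 2*n - 24)/(n^3 + n^2 - 37*n + 35)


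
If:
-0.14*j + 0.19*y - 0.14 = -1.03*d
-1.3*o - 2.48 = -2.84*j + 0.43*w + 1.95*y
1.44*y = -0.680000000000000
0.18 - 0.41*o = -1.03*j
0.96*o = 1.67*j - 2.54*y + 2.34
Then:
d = 0.79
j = 4.20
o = 11.00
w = -9.12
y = -0.47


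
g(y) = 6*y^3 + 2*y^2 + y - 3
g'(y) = 18*y^2 + 4*y + 1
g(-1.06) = -8.96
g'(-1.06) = 16.98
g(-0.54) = -3.90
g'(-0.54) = 4.09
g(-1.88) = -37.68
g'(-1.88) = 57.10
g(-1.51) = -20.61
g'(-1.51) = 36.00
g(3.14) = 205.61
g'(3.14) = 191.03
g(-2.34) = -71.27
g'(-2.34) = 90.20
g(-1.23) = -12.37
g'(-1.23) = 23.31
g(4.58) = 619.96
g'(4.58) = 396.90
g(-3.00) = -150.00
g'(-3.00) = 151.00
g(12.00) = 10665.00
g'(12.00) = 2641.00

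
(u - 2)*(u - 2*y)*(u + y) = u^3 - u^2*y - 2*u^2 - 2*u*y^2 + 2*u*y + 4*y^2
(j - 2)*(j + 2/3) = j^2 - 4*j/3 - 4/3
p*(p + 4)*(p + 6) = p^3 + 10*p^2 + 24*p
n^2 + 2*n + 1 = (n + 1)^2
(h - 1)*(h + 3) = h^2 + 2*h - 3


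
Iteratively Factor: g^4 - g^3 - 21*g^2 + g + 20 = (g + 1)*(g^3 - 2*g^2 - 19*g + 20) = (g + 1)*(g + 4)*(g^2 - 6*g + 5) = (g - 1)*(g + 1)*(g + 4)*(g - 5)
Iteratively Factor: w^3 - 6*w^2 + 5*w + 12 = (w + 1)*(w^2 - 7*w + 12) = (w - 4)*(w + 1)*(w - 3)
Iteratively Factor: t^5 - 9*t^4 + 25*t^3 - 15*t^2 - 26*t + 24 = (t - 1)*(t^4 - 8*t^3 + 17*t^2 + 2*t - 24) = (t - 1)*(t + 1)*(t^3 - 9*t^2 + 26*t - 24) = (t - 3)*(t - 1)*(t + 1)*(t^2 - 6*t + 8) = (t - 3)*(t - 2)*(t - 1)*(t + 1)*(t - 4)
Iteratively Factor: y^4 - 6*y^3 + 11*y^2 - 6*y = (y - 1)*(y^3 - 5*y^2 + 6*y) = y*(y - 1)*(y^2 - 5*y + 6) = y*(y - 3)*(y - 1)*(y - 2)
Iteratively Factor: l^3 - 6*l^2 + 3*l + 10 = (l - 5)*(l^2 - l - 2) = (l - 5)*(l - 2)*(l + 1)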